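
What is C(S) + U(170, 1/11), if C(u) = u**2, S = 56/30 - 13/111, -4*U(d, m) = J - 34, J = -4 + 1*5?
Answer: 13936189/1232100 ≈ 11.311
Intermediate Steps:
J = 1 (J = -4 + 5 = 1)
U(d, m) = 33/4 (U(d, m) = -(1 - 34)/4 = -1/4*(-33) = 33/4)
S = 971/555 (S = 56*(1/30) - 13*1/111 = 28/15 - 13/111 = 971/555 ≈ 1.7495)
C(S) + U(170, 1/11) = (971/555)**2 + 33/4 = 942841/308025 + 33/4 = 13936189/1232100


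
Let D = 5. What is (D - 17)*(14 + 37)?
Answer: -612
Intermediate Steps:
(D - 17)*(14 + 37) = (5 - 17)*(14 + 37) = -12*51 = -612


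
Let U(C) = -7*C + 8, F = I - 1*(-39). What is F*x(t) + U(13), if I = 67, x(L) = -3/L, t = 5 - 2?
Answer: -189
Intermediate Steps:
t = 3
F = 106 (F = 67 - 1*(-39) = 67 + 39 = 106)
U(C) = 8 - 7*C
F*x(t) + U(13) = 106*(-3/3) + (8 - 7*13) = 106*(-3*⅓) + (8 - 91) = 106*(-1) - 83 = -106 - 83 = -189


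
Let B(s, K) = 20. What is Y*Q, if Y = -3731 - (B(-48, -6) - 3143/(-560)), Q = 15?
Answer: -901587/16 ≈ -56349.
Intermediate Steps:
Y = -300529/80 (Y = -3731 - (20 - 3143/(-560)) = -3731 - (20 - 3143*(-1/560)) = -3731 - (20 + 449/80) = -3731 - 1*2049/80 = -3731 - 2049/80 = -300529/80 ≈ -3756.6)
Y*Q = -300529/80*15 = -901587/16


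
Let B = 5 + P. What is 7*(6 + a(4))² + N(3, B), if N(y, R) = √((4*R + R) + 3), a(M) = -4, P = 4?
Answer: 28 + 4*√3 ≈ 34.928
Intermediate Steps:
B = 9 (B = 5 + 4 = 9)
N(y, R) = √(3 + 5*R) (N(y, R) = √(5*R + 3) = √(3 + 5*R))
7*(6 + a(4))² + N(3, B) = 7*(6 - 4)² + √(3 + 5*9) = 7*2² + √(3 + 45) = 7*4 + √48 = 28 + 4*√3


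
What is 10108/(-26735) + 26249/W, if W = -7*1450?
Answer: -160872643/54272050 ≈ -2.9642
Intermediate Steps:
W = -10150
10108/(-26735) + 26249/W = 10108/(-26735) + 26249/(-10150) = 10108*(-1/26735) + 26249*(-1/10150) = -10108/26735 - 26249/10150 = -160872643/54272050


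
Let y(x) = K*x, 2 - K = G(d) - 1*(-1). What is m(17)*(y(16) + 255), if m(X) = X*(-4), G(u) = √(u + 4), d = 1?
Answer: -18428 + 1088*√5 ≈ -15995.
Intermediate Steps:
G(u) = √(4 + u)
m(X) = -4*X
K = 1 - √5 (K = 2 - (√(4 + 1) - 1*(-1)) = 2 - (√5 + 1) = 2 - (1 + √5) = 2 + (-1 - √5) = 1 - √5 ≈ -1.2361)
y(x) = x*(1 - √5) (y(x) = (1 - √5)*x = x*(1 - √5))
m(17)*(y(16) + 255) = (-4*17)*(16*(1 - √5) + 255) = -68*((16 - 16*√5) + 255) = -68*(271 - 16*√5) = -18428 + 1088*√5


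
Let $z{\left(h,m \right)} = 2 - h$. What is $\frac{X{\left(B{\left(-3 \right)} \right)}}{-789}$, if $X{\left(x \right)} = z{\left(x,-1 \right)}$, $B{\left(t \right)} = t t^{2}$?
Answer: $- \frac{29}{789} \approx -0.036755$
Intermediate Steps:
$B{\left(t \right)} = t^{3}$
$X{\left(x \right)} = 2 - x$
$\frac{X{\left(B{\left(-3 \right)} \right)}}{-789} = \frac{2 - \left(-3\right)^{3}}{-789} = \left(2 - -27\right) \left(- \frac{1}{789}\right) = \left(2 + 27\right) \left(- \frac{1}{789}\right) = 29 \left(- \frac{1}{789}\right) = - \frac{29}{789}$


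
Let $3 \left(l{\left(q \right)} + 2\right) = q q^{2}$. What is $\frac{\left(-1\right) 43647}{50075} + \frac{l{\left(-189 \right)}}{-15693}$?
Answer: $\frac{112005079504}{785826975} \approx 142.53$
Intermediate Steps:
$l{\left(q \right)} = -2 + \frac{q^{3}}{3}$ ($l{\left(q \right)} = -2 + \frac{q q^{2}}{3} = -2 + \frac{q^{3}}{3}$)
$\frac{\left(-1\right) 43647}{50075} + \frac{l{\left(-189 \right)}}{-15693} = \frac{\left(-1\right) 43647}{50075} + \frac{-2 + \frac{\left(-189\right)^{3}}{3}}{-15693} = \left(-43647\right) \frac{1}{50075} + \left(-2 + \frac{1}{3} \left(-6751269\right)\right) \left(- \frac{1}{15693}\right) = - \frac{43647}{50075} + \left(-2 - 2250423\right) \left(- \frac{1}{15693}\right) = - \frac{43647}{50075} - - \frac{2250425}{15693} = - \frac{43647}{50075} + \frac{2250425}{15693} = \frac{112005079504}{785826975}$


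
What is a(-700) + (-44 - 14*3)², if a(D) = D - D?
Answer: 7396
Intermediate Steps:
a(D) = 0
a(-700) + (-44 - 14*3)² = 0 + (-44 - 14*3)² = 0 + (-44 - 42)² = 0 + (-86)² = 0 + 7396 = 7396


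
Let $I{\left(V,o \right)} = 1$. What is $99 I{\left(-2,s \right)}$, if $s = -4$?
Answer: $99$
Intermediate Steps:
$99 I{\left(-2,s \right)} = 99 \cdot 1 = 99$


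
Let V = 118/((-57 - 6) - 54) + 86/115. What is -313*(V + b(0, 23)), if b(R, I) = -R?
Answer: 1098004/13455 ≈ 81.606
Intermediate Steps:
V = -3508/13455 (V = 118/(-63 - 54) + 86*(1/115) = 118/(-117) + 86/115 = 118*(-1/117) + 86/115 = -118/117 + 86/115 = -3508/13455 ≈ -0.26072)
-313*(V + b(0, 23)) = -313*(-3508/13455 - 1*0) = -313*(-3508/13455 + 0) = -313*(-3508/13455) = 1098004/13455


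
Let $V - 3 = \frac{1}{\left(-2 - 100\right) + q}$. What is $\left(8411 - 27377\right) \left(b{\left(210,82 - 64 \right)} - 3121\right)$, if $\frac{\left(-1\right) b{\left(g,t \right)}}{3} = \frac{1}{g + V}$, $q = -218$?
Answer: $\frac{4034546124234}{68159} \approx 5.9193 \cdot 10^{7}$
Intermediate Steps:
$V = \frac{959}{320}$ ($V = 3 + \frac{1}{\left(-2 - 100\right) - 218} = 3 + \frac{1}{-102 - 218} = 3 + \frac{1}{-320} = 3 - \frac{1}{320} = \frac{959}{320} \approx 2.9969$)
$b{\left(g,t \right)} = - \frac{3}{\frac{959}{320} + g}$ ($b{\left(g,t \right)} = - \frac{3}{g + \frac{959}{320}} = - \frac{3}{\frac{959}{320} + g}$)
$\left(8411 - 27377\right) \left(b{\left(210,82 - 64 \right)} - 3121\right) = \left(8411 - 27377\right) \left(- \frac{960}{959 + 320 \cdot 210} - 3121\right) = - 18966 \left(- \frac{960}{959 + 67200} - 3121\right) = - 18966 \left(- \frac{960}{68159} - 3121\right) = \left(-18966\right) \left(- \frac{212725199}{68159}\right) = \frac{4034546124234}{68159}$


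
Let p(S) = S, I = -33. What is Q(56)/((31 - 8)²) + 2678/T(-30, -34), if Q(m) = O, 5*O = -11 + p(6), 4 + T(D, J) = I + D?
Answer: -1416729/35443 ≈ -39.972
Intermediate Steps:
T(D, J) = -37 + D (T(D, J) = -4 + (-33 + D) = -37 + D)
O = -1 (O = (-11 + 6)/5 = (⅕)*(-5) = -1)
Q(m) = -1
Q(56)/((31 - 8)²) + 2678/T(-30, -34) = -1/((31 - 8)²) + 2678/(-37 - 30) = -1/(23²) + 2678/(-67) = -1/529 + 2678*(-1/67) = -1*1/529 - 2678/67 = -1/529 - 2678/67 = -1416729/35443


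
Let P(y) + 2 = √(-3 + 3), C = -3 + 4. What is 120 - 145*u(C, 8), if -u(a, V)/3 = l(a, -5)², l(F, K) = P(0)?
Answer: 1860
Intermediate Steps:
C = 1
P(y) = -2 (P(y) = -2 + √(-3 + 3) = -2 + √0 = -2 + 0 = -2)
l(F, K) = -2
u(a, V) = -12 (u(a, V) = -3*(-2)² = -3*4 = -12)
120 - 145*u(C, 8) = 120 - 145*(-12) = 120 + 1740 = 1860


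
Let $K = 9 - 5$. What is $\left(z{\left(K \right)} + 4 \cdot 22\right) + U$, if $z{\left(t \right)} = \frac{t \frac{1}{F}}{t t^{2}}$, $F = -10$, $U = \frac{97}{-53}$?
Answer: $\frac{730667}{8480} \approx 86.164$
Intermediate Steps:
$U = - \frac{97}{53}$ ($U = 97 \left(- \frac{1}{53}\right) = - \frac{97}{53} \approx -1.8302$)
$K = 4$
$z{\left(t \right)} = - \frac{1}{10 t^{2}}$ ($z{\left(t \right)} = \frac{t \frac{1}{-10}}{t t^{2}} = \frac{t \left(- \frac{1}{10}\right)}{t^{3}} = \frac{\left(- \frac{1}{10}\right) t}{t^{3}} = - \frac{1}{10 t^{2}}$)
$\left(z{\left(K \right)} + 4 \cdot 22\right) + U = \left(- \frac{1}{10 \cdot 16} + 4 \cdot 22\right) - \frac{97}{53} = \left(\left(- \frac{1}{10}\right) \frac{1}{16} + 88\right) - \frac{97}{53} = \left(- \frac{1}{160} + 88\right) - \frac{97}{53} = \frac{14079}{160} - \frac{97}{53} = \frac{730667}{8480}$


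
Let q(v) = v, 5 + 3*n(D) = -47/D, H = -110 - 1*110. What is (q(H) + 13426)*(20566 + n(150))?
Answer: 20367840503/75 ≈ 2.7157e+8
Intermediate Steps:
H = -220 (H = -110 - 110 = -220)
n(D) = -5/3 - 47/(3*D) (n(D) = -5/3 + (-47/D)/3 = -5/3 - 47/(3*D))
(q(H) + 13426)*(20566 + n(150)) = (-220 + 13426)*(20566 + (⅓)*(-47 - 5*150)/150) = 13206*(20566 + (⅓)*(1/150)*(-47 - 750)) = 13206*(20566 + (⅓)*(1/150)*(-797)) = 13206*(20566 - 797/450) = 13206*(9253903/450) = 20367840503/75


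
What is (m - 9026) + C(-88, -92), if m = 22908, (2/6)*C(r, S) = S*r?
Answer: 38170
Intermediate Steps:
C(r, S) = 3*S*r (C(r, S) = 3*(S*r) = 3*S*r)
(m - 9026) + C(-88, -92) = (22908 - 9026) + 3*(-92)*(-88) = 13882 + 24288 = 38170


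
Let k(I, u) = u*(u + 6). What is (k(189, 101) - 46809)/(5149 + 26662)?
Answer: -36002/31811 ≈ -1.1317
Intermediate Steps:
k(I, u) = u*(6 + u)
(k(189, 101) - 46809)/(5149 + 26662) = (101*(6 + 101) - 46809)/(5149 + 26662) = (101*107 - 46809)/31811 = (10807 - 46809)*(1/31811) = -36002*1/31811 = -36002/31811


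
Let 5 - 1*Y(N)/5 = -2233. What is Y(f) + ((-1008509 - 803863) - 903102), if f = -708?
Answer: -2704284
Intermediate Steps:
Y(N) = 11190 (Y(N) = 25 - 5*(-2233) = 25 + 11165 = 11190)
Y(f) + ((-1008509 - 803863) - 903102) = 11190 + ((-1008509 - 803863) - 903102) = 11190 + (-1812372 - 903102) = 11190 - 2715474 = -2704284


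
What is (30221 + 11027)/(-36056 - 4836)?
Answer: -10312/10223 ≈ -1.0087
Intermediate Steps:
(30221 + 11027)/(-36056 - 4836) = 41248/(-40892) = 41248*(-1/40892) = -10312/10223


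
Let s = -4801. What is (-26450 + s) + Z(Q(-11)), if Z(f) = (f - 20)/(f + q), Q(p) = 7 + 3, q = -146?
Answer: -2125063/68 ≈ -31251.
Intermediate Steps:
Q(p) = 10
Z(f) = (-20 + f)/(-146 + f) (Z(f) = (f - 20)/(f - 146) = (-20 + f)/(-146 + f))
(-26450 + s) + Z(Q(-11)) = (-26450 - 4801) + (-20 + 10)/(-146 + 10) = -31251 - 10/(-136) = -31251 - 1/136*(-10) = -31251 + 5/68 = -2125063/68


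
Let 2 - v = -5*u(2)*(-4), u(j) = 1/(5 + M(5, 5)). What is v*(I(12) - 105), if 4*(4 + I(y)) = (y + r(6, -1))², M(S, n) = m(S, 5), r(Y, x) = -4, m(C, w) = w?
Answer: 0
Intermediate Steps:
M(S, n) = 5
I(y) = -4 + (-4 + y)²/4 (I(y) = -4 + (y - 4)²/4 = -4 + (-4 + y)²/4)
u(j) = ⅒ (u(j) = 1/(5 + 5) = 1/10 = ⅒)
v = 0 (v = 2 - (-5*⅒)*(-4) = 2 - (-1)*(-4)/2 = 2 - 1*2 = 2 - 2 = 0)
v*(I(12) - 105) = 0*((¼)*12*(-8 + 12) - 105) = 0*((¼)*12*4 - 105) = 0*(12 - 105) = 0*(-93) = 0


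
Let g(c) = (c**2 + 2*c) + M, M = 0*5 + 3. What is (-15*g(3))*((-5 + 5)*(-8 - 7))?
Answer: 0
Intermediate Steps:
M = 3 (M = 0 + 3 = 3)
g(c) = 3 + c**2 + 2*c (g(c) = (c**2 + 2*c) + 3 = 3 + c**2 + 2*c)
(-15*g(3))*((-5 + 5)*(-8 - 7)) = (-15*(3 + 3**2 + 2*3))*((-5 + 5)*(-8 - 7)) = (-15*(3 + 9 + 6))*(0*(-15)) = -15*18*0 = -270*0 = 0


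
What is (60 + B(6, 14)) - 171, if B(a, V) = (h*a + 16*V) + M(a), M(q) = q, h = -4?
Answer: 95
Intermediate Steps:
B(a, V) = -3*a + 16*V (B(a, V) = (-4*a + 16*V) + a = -3*a + 16*V)
(60 + B(6, 14)) - 171 = (60 + (-3*6 + 16*14)) - 171 = (60 + (-18 + 224)) - 171 = (60 + 206) - 171 = 266 - 171 = 95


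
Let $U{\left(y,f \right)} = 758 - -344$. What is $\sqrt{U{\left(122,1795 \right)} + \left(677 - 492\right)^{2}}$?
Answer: $\sqrt{35327} \approx 187.95$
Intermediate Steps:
$U{\left(y,f \right)} = 1102$ ($U{\left(y,f \right)} = 758 + 344 = 1102$)
$\sqrt{U{\left(122,1795 \right)} + \left(677 - 492\right)^{2}} = \sqrt{1102 + \left(677 - 492\right)^{2}} = \sqrt{1102 + 185^{2}} = \sqrt{1102 + 34225} = \sqrt{35327}$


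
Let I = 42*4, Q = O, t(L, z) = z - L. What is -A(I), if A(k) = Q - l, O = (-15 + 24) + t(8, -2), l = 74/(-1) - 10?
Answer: -83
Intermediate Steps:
l = -84 (l = 74*(-1) - 10 = -74 - 10 = -84)
O = -1 (O = (-15 + 24) + (-2 - 1*8) = 9 + (-2 - 8) = 9 - 10 = -1)
Q = -1
I = 168
A(k) = 83 (A(k) = -1 - 1*(-84) = -1 + 84 = 83)
-A(I) = -1*83 = -83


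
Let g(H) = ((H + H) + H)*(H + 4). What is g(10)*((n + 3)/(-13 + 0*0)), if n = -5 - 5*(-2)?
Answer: -3360/13 ≈ -258.46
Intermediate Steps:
n = 5 (n = -5 + 10 = 5)
g(H) = 3*H*(4 + H) (g(H) = (2*H + H)*(4 + H) = (3*H)*(4 + H) = 3*H*(4 + H))
g(10)*((n + 3)/(-13 + 0*0)) = (3*10*(4 + 10))*((5 + 3)/(-13 + 0*0)) = (3*10*14)*(8/(-13 + 0)) = 420*(8/(-13)) = 420*(8*(-1/13)) = 420*(-8/13) = -3360/13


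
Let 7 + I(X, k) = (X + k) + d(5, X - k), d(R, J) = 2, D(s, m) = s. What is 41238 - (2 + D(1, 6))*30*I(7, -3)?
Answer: 41328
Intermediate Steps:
I(X, k) = -5 + X + k (I(X, k) = -7 + ((X + k) + 2) = -7 + (2 + X + k) = -5 + X + k)
41238 - (2 + D(1, 6))*30*I(7, -3) = 41238 - (2 + 1)*30*(-5 + 7 - 3) = 41238 - 3*30*(-1) = 41238 - 90*(-1) = 41238 - 1*(-90) = 41238 + 90 = 41328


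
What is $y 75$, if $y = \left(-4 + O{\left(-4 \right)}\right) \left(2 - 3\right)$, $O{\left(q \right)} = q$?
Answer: $600$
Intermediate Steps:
$y = 8$ ($y = \left(-4 - 4\right) \left(2 - 3\right) = - 8 \left(2 - 3\right) = \left(-8\right) \left(-1\right) = 8$)
$y 75 = 8 \cdot 75 = 600$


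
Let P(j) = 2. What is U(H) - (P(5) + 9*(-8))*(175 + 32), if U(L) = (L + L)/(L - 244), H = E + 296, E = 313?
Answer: 5290068/365 ≈ 14493.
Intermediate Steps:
H = 609 (H = 313 + 296 = 609)
U(L) = 2*L/(-244 + L) (U(L) = (2*L)/(-244 + L) = 2*L/(-244 + L))
U(H) - (P(5) + 9*(-8))*(175 + 32) = 2*609/(-244 + 609) - (2 + 9*(-8))*(175 + 32) = 2*609/365 - (2 - 72)*207 = 2*609*(1/365) - (-70)*207 = 1218/365 - 1*(-14490) = 1218/365 + 14490 = 5290068/365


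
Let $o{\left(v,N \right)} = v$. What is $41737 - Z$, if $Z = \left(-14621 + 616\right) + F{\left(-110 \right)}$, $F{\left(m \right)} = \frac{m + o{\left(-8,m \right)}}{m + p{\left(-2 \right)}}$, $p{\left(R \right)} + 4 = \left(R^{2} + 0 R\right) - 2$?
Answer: $\frac{3121493}{56} \approx 55741.0$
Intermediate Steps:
$p{\left(R \right)} = -6 + R^{2}$ ($p{\left(R \right)} = -4 + \left(\left(R^{2} + 0 R\right) - 2\right) = -4 + \left(\left(R^{2} + 0\right) - 2\right) = -4 + \left(R^{2} - 2\right) = -4 + \left(-2 + R^{2}\right) = -6 + R^{2}$)
$F{\left(m \right)} = \frac{-8 + m}{-2 + m}$ ($F{\left(m \right)} = \frac{m - 8}{m - \left(6 - \left(-2\right)^{2}\right)} = \frac{-8 + m}{m + \left(-6 + 4\right)} = \frac{-8 + m}{m - 2} = \frac{-8 + m}{-2 + m}$)
$Z = - \frac{784221}{56}$ ($Z = \left(-14621 + 616\right) + \frac{-8 - 110}{-2 - 110} = -14005 + \frac{1}{-112} \left(-118\right) = -14005 - - \frac{59}{56} = -14005 + \frac{59}{56} = - \frac{784221}{56} \approx -14004.0$)
$41737 - Z = 41737 - - \frac{784221}{56} = 41737 + \frac{784221}{56} = \frac{3121493}{56}$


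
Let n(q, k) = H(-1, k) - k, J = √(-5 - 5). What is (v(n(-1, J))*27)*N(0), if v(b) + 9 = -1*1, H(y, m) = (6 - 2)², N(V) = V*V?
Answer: 0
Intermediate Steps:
N(V) = V²
H(y, m) = 16 (H(y, m) = 4² = 16)
J = I*√10 (J = √(-10) = I*√10 ≈ 3.1623*I)
n(q, k) = 16 - k
v(b) = -10 (v(b) = -9 - 1*1 = -9 - 1 = -10)
(v(n(-1, J))*27)*N(0) = -10*27*0² = -270*0 = 0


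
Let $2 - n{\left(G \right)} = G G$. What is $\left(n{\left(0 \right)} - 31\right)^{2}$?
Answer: $841$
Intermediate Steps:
$n{\left(G \right)} = 2 - G^{2}$ ($n{\left(G \right)} = 2 - G G = 2 - G^{2}$)
$\left(n{\left(0 \right)} - 31\right)^{2} = \left(\left(2 - 0^{2}\right) - 31\right)^{2} = \left(\left(2 - 0\right) - 31\right)^{2} = \left(\left(2 + 0\right) - 31\right)^{2} = \left(2 - 31\right)^{2} = \left(-29\right)^{2} = 841$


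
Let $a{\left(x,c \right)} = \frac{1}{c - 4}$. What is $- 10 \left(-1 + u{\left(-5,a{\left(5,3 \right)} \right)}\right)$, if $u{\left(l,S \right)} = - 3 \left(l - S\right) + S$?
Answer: $-100$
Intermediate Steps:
$a{\left(x,c \right)} = \frac{1}{-4 + c}$
$u{\left(l,S \right)} = - 3 l + 4 S$ ($u{\left(l,S \right)} = \left(- 3 l + 3 S\right) + S = - 3 l + 4 S$)
$- 10 \left(-1 + u{\left(-5,a{\left(5,3 \right)} \right)}\right) = - 10 \left(-1 + \left(\left(-3\right) \left(-5\right) + \frac{4}{-4 + 3}\right)\right) = - 10 \left(-1 + \left(15 + \frac{4}{-1}\right)\right) = - 10 \left(-1 + \left(15 + 4 \left(-1\right)\right)\right) = - 10 \left(-1 + \left(15 - 4\right)\right) = - 10 \left(-1 + 11\right) = \left(-10\right) 10 = -100$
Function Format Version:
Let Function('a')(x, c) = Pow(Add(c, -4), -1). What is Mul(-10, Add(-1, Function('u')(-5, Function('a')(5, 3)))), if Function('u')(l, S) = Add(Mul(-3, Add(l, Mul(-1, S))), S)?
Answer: -100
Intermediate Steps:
Function('a')(x, c) = Pow(Add(-4, c), -1)
Function('u')(l, S) = Add(Mul(-3, l), Mul(4, S)) (Function('u')(l, S) = Add(Add(Mul(-3, l), Mul(3, S)), S) = Add(Mul(-3, l), Mul(4, S)))
Mul(-10, Add(-1, Function('u')(-5, Function('a')(5, 3)))) = Mul(-10, Add(-1, Add(Mul(-3, -5), Mul(4, Pow(Add(-4, 3), -1))))) = Mul(-10, Add(-1, Add(15, Mul(4, Pow(-1, -1))))) = Mul(-10, Add(-1, Add(15, Mul(4, -1)))) = Mul(-10, Add(-1, Add(15, -4))) = Mul(-10, Add(-1, 11)) = Mul(-10, 10) = -100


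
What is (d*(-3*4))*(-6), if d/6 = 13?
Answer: 5616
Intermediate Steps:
d = 78 (d = 6*13 = 78)
(d*(-3*4))*(-6) = (78*(-3*4))*(-6) = (78*(-12))*(-6) = -936*(-6) = 5616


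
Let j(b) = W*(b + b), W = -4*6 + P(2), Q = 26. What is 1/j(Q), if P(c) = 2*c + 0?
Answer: -1/1040 ≈ -0.00096154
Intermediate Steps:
P(c) = 2*c
W = -20 (W = -4*6 + 2*2 = -24 + 4 = -20)
j(b) = -40*b (j(b) = -20*(b + b) = -40*b)
1/j(Q) = 1/(-40*26) = 1/(-1040) = -1/1040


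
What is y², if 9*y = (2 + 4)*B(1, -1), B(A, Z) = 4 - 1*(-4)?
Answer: 256/9 ≈ 28.444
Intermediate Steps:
B(A, Z) = 8 (B(A, Z) = 4 + 4 = 8)
y = 16/3 (y = ((2 + 4)*8)/9 = (6*8)/9 = (⅑)*48 = 16/3 ≈ 5.3333)
y² = (16/3)² = 256/9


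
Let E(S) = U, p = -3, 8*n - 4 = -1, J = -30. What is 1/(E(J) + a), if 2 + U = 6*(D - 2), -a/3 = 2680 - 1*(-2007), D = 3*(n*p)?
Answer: -4/56381 ≈ -7.0946e-5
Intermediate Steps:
n = 3/8 (n = ½ + (⅛)*(-1) = ½ - ⅛ = 3/8 ≈ 0.37500)
D = -27/8 (D = 3*((3/8)*(-3)) = 3*(-9/8) = -27/8 ≈ -3.3750)
a = -14061 (a = -3*(2680 - 1*(-2007)) = -3*(2680 + 2007) = -3*4687 = -14061)
U = -137/4 (U = -2 + 6*(-27/8 - 2) = -2 + 6*(-43/8) = -2 - 129/4 = -137/4 ≈ -34.250)
E(S) = -137/4
1/(E(J) + a) = 1/(-137/4 - 14061) = 1/(-56381/4) = -4/56381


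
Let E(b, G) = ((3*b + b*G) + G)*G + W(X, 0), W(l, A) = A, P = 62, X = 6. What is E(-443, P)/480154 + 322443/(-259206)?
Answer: -102763964683/20743132954 ≈ -4.9541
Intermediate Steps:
E(b, G) = G*(G + 3*b + G*b) (E(b, G) = ((3*b + b*G) + G)*G + 0 = ((3*b + G*b) + G)*G + 0 = (G + 3*b + G*b)*G + 0 = G*(G + 3*b + G*b) + 0 = G*(G + 3*b + G*b))
E(-443, P)/480154 + 322443/(-259206) = (62*(62 + 3*(-443) + 62*(-443)))/480154 + 322443/(-259206) = (62*(62 - 1329 - 27466))*(1/480154) + 322443*(-1/259206) = (62*(-28733))*(1/480154) - 107481/86402 = -1781446*1/480154 - 107481/86402 = -890723/240077 - 107481/86402 = -102763964683/20743132954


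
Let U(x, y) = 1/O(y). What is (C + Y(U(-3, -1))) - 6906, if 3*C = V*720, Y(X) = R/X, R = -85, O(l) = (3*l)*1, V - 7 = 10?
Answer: -2571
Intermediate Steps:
V = 17 (V = 7 + 10 = 17)
O(l) = 3*l
U(x, y) = 1/(3*y)
Y(X) = -85/X
C = 4080 (C = (17*720)/3 = (1/3)*12240 = 4080)
(C + Y(U(-3, -1))) - 6906 = (4080 - 85/((1/3)/(-1))) - 6906 = (4080 - 85/((1/3)*(-1))) - 6906 = (4080 - 85/(-1/3)) - 6906 = (4080 - 85*(-3)) - 6906 = (4080 + 255) - 6906 = 4335 - 6906 = -2571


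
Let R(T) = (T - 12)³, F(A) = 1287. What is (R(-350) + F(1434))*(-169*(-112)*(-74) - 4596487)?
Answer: 284485078502919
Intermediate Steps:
R(T) = (-12 + T)³
(R(-350) + F(1434))*(-169*(-112)*(-74) - 4596487) = ((-12 - 350)³ + 1287)*(-169*(-112)*(-74) - 4596487) = ((-362)³ + 1287)*(18928*(-74) - 4596487) = (-47437928 + 1287)*(-1400672 - 4596487) = -47436641*(-5997159) = 284485078502919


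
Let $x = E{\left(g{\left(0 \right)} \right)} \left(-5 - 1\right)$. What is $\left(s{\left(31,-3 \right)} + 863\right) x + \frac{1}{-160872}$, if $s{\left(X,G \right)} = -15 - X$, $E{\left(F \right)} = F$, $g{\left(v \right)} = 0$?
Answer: $- \frac{1}{160872} \approx -6.2161 \cdot 10^{-6}$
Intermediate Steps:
$x = 0$ ($x = 0 \left(-5 - 1\right) = 0 \left(-6\right) = 0$)
$\left(s{\left(31,-3 \right)} + 863\right) x + \frac{1}{-160872} = \left(\left(-15 - 31\right) + 863\right) 0 + \frac{1}{-160872} = \left(\left(-15 - 31\right) + 863\right) 0 - \frac{1}{160872} = \left(-46 + 863\right) 0 - \frac{1}{160872} = 817 \cdot 0 - \frac{1}{160872} = 0 - \frac{1}{160872} = - \frac{1}{160872}$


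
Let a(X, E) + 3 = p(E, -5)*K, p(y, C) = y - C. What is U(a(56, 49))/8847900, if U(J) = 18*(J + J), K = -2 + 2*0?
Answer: -37/81925 ≈ -0.00045163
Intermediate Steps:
K = -2 (K = -2 + 0 = -2)
a(X, E) = -13 - 2*E (a(X, E) = -3 + (E - 1*(-5))*(-2) = -3 + (E + 5)*(-2) = -3 + (5 + E)*(-2) = -3 + (-10 - 2*E) = -13 - 2*E)
U(J) = 36*J (U(J) = 18*(2*J) = 36*J)
U(a(56, 49))/8847900 = (36*(-13 - 2*49))/8847900 = (36*(-13 - 98))*(1/8847900) = (36*(-111))*(1/8847900) = -3996*1/8847900 = -37/81925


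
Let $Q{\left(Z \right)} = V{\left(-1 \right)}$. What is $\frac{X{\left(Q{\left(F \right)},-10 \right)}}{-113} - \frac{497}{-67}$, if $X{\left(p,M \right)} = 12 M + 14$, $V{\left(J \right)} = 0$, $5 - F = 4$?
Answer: $\frac{63263}{7571} \approx 8.356$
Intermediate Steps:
$F = 1$ ($F = 5 - 4 = 1$)
$Q{\left(Z \right)} = 0$
$X{\left(p,M \right)} = 14 + 12 M$
$\frac{X{\left(Q{\left(F \right)},-10 \right)}}{-113} - \frac{497}{-67} = \frac{14 + 12 \left(-10\right)}{-113} - \frac{497}{-67} = \left(14 - 120\right) \left(- \frac{1}{113}\right) - - \frac{497}{67} = \left(-106\right) \left(- \frac{1}{113}\right) + \frac{497}{67} = \frac{106}{113} + \frac{497}{67} = \frac{63263}{7571}$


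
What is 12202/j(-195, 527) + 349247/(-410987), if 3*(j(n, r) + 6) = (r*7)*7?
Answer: 6032271287/10605519535 ≈ 0.56879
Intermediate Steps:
j(n, r) = -6 + 49*r/3 (j(n, r) = -6 + ((r*7)*7)/3 = -6 + ((7*r)*7)/3 = -6 + (49*r)/3 = -6 + 49*r/3)
12202/j(-195, 527) + 349247/(-410987) = 12202/(-6 + (49/3)*527) + 349247/(-410987) = 12202/(-6 + 25823/3) + 349247*(-1/410987) = 12202/(25805/3) - 349247/410987 = 12202*(3/25805) - 349247/410987 = 36606/25805 - 349247/410987 = 6032271287/10605519535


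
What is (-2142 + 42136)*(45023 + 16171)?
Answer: 2447392836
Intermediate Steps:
(-2142 + 42136)*(45023 + 16171) = 39994*61194 = 2447392836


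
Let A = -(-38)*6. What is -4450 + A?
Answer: -4222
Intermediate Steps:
A = 228 (A = -38*(-6) = 228)
-4450 + A = -4450 + 228 = -4222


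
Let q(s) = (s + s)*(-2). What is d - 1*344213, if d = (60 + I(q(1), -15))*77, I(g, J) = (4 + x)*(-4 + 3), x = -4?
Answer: -339593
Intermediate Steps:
q(s) = -4*s (q(s) = (2*s)*(-2) = -4*s)
I(g, J) = 0 (I(g, J) = (4 - 4)*(-4 + 3) = 0*(-1) = 0)
d = 4620 (d = (60 + 0)*77 = 60*77 = 4620)
d - 1*344213 = 4620 - 1*344213 = 4620 - 344213 = -339593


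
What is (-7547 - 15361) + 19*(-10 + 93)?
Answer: -21331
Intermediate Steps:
(-7547 - 15361) + 19*(-10 + 93) = -22908 + 19*83 = -22908 + 1577 = -21331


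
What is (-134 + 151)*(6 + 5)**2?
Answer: 2057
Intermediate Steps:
(-134 + 151)*(6 + 5)**2 = 17*11**2 = 17*121 = 2057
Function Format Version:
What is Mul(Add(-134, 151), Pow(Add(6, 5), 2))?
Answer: 2057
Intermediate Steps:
Mul(Add(-134, 151), Pow(Add(6, 5), 2)) = Mul(17, Pow(11, 2)) = Mul(17, 121) = 2057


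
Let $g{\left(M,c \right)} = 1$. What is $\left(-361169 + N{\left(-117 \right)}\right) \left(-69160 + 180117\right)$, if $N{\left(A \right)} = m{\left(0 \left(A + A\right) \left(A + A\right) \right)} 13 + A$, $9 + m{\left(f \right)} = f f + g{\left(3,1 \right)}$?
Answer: $-40098750230$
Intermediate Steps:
$m{\left(f \right)} = -8 + f^{2}$ ($m{\left(f \right)} = -9 + \left(f f + 1\right) = -9 + \left(f^{2} + 1\right) = -9 + \left(1 + f^{2}\right) = -8 + f^{2}$)
$N{\left(A \right)} = -104 + A$ ($N{\left(A \right)} = \left(-8 + \left(0 \left(A + A\right) \left(A + A\right)\right)^{2}\right) 13 + A = \left(-8 + \left(0 \cdot 2 A 2 A\right)^{2}\right) 13 + A = \left(-8 + \left(0 \cdot 2 A\right)^{2}\right) 13 + A = \left(-8 + 0^{2}\right) 13 + A = \left(-8 + 0\right) 13 + A = \left(-8\right) 13 + A = -104 + A$)
$\left(-361169 + N{\left(-117 \right)}\right) \left(-69160 + 180117\right) = \left(-361169 - 221\right) \left(-69160 + 180117\right) = \left(-361169 - 221\right) 110957 = \left(-361390\right) 110957 = -40098750230$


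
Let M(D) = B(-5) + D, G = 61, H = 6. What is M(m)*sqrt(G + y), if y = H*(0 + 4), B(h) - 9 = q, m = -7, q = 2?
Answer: 4*sqrt(85) ≈ 36.878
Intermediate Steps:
B(h) = 11 (B(h) = 9 + 2 = 11)
y = 24 (y = 6*(0 + 4) = 6*4 = 24)
M(D) = 11 + D
M(m)*sqrt(G + y) = (11 - 7)*sqrt(61 + 24) = 4*sqrt(85)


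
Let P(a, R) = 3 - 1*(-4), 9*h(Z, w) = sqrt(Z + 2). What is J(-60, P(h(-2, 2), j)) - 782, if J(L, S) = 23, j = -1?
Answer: -759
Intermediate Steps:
h(Z, w) = sqrt(2 + Z)/9 (h(Z, w) = sqrt(Z + 2)/9 = sqrt(2 + Z)/9)
P(a, R) = 7 (P(a, R) = 3 + 4 = 7)
J(-60, P(h(-2, 2), j)) - 782 = 23 - 782 = -759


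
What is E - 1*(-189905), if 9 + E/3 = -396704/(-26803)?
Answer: 103887554/547 ≈ 1.8992e+5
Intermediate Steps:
E = 9519/547 (E = -27 + 3*(-396704/(-26803)) = -27 + 3*(-396704*(-1/26803)) = -27 + 3*(8096/547) = -27 + 24288/547 = 9519/547 ≈ 17.402)
E - 1*(-189905) = 9519/547 - 1*(-189905) = 9519/547 + 189905 = 103887554/547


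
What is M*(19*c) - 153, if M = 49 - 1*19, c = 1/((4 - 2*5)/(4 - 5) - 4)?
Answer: 132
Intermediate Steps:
c = ½ (c = 1/((4 - 10)/(-1) - 4) = 1/(-6*(-1) - 4) = 1/(6 - 4) = 1/2 = ½ ≈ 0.50000)
M = 30 (M = 49 - 19 = 30)
M*(19*c) - 153 = 30*(19*(½)) - 153 = 30*(19/2) - 153 = 285 - 153 = 132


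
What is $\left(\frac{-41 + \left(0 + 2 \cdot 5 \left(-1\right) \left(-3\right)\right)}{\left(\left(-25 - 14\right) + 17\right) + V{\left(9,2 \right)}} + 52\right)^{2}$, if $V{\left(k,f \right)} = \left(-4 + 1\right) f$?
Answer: $\frac{2152089}{784} \approx 2745.0$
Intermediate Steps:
$V{\left(k,f \right)} = - 3 f$
$\left(\frac{-41 + \left(0 + 2 \cdot 5 \left(-1\right) \left(-3\right)\right)}{\left(\left(-25 - 14\right) + 17\right) + V{\left(9,2 \right)}} + 52\right)^{2} = \left(\frac{-41 + \left(0 + 2 \cdot 5 \left(-1\right) \left(-3\right)\right)}{\left(\left(-25 - 14\right) + 17\right) - 6} + 52\right)^{2} = \left(\frac{-41 + \left(0 + 10 \left(-1\right) \left(-3\right)\right)}{\left(-39 + 17\right) - 6} + 52\right)^{2} = \left(\frac{-41 + \left(0 - -30\right)}{-22 - 6} + 52\right)^{2} = \left(\frac{-41 + \left(0 + 30\right)}{-28} + 52\right)^{2} = \left(\left(-41 + 30\right) \left(- \frac{1}{28}\right) + 52\right)^{2} = \left(\left(-11\right) \left(- \frac{1}{28}\right) + 52\right)^{2} = \left(\frac{11}{28} + 52\right)^{2} = \left(\frac{1467}{28}\right)^{2} = \frac{2152089}{784}$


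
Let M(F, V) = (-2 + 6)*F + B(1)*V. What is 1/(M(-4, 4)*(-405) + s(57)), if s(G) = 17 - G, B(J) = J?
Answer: 1/4820 ≈ 0.00020747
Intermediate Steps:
M(F, V) = V + 4*F (M(F, V) = (-2 + 6)*F + 1*V = 4*F + V = V + 4*F)
1/(M(-4, 4)*(-405) + s(57)) = 1/((4 + 4*(-4))*(-405) + (17 - 1*57)) = 1/((4 - 16)*(-405) + (17 - 57)) = 1/(-12*(-405) - 40) = 1/(4860 - 40) = 1/4820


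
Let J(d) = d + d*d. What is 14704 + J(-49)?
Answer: 17056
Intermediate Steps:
J(d) = d + d²
14704 + J(-49) = 14704 - 49*(1 - 49) = 14704 - 49*(-48) = 14704 + 2352 = 17056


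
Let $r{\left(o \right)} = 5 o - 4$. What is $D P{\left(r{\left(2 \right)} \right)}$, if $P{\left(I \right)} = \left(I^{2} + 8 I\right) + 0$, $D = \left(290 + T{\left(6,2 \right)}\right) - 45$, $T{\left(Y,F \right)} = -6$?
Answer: $20076$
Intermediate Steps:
$r{\left(o \right)} = -4 + 5 o$
$D = 239$ ($D = \left(290 - 6\right) - 45 = 284 - 45 = 239$)
$P{\left(I \right)} = I^{2} + 8 I$
$D P{\left(r{\left(2 \right)} \right)} = 239 \left(-4 + 5 \cdot 2\right) \left(8 + \left(-4 + 5 \cdot 2\right)\right) = 239 \left(-4 + 10\right) \left(8 + \left(-4 + 10\right)\right) = 239 \cdot 6 \left(8 + 6\right) = 239 \cdot 6 \cdot 14 = 239 \cdot 84 = 20076$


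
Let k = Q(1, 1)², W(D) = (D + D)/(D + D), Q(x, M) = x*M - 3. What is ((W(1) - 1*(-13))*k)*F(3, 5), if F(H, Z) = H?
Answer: 168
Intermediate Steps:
Q(x, M) = -3 + M*x (Q(x, M) = M*x - 3 = -3 + M*x)
W(D) = 1 (W(D) = (2*D)/((2*D)) = (2*D)*(1/(2*D)) = 1)
k = 4 (k = (-3 + 1*1)² = (-3 + 1)² = (-2)² = 4)
((W(1) - 1*(-13))*k)*F(3, 5) = ((1 - 1*(-13))*4)*3 = ((1 + 13)*4)*3 = (14*4)*3 = 56*3 = 168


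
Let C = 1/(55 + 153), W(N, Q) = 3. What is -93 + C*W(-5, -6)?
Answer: -19341/208 ≈ -92.986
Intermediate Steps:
C = 1/208 ≈ 0.0048077
-93 + C*W(-5, -6) = -93 + (1/208)*3 = -93 + 3/208 = -19341/208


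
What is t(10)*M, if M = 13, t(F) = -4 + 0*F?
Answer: -52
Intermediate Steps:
t(F) = -4 (t(F) = -4 + 0 = -4)
t(10)*M = -4*13 = -52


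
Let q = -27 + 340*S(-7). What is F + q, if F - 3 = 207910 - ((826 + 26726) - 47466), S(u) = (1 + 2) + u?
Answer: 226440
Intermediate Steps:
S(u) = 3 + u
F = 227827 (F = 3 + (207910 - ((826 + 26726) - 47466)) = 3 + (207910 - (27552 - 47466)) = 3 + (207910 - 1*(-19914)) = 3 + (207910 + 19914) = 3 + 227824 = 227827)
q = -1387 (q = -27 + 340*(3 - 7) = -27 + 340*(-4) = -27 - 1360 = -1387)
F + q = 227827 - 1387 = 226440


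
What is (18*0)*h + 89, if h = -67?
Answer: 89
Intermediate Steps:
(18*0)*h + 89 = (18*0)*(-67) + 89 = 0*(-67) + 89 = 0 + 89 = 89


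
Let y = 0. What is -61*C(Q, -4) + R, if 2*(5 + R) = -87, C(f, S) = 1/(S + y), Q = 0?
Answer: -133/4 ≈ -33.250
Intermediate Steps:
C(f, S) = 1/S (C(f, S) = 1/(S + 0) = 1/S)
R = -97/2 (R = -5 + (½)*(-87) = -5 - 87/2 = -97/2 ≈ -48.500)
-61*C(Q, -4) + R = -61/(-4) - 97/2 = -61*(-¼) - 97/2 = 61/4 - 97/2 = -133/4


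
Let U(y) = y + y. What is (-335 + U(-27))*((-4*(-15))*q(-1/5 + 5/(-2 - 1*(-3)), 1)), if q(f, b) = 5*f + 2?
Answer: -606840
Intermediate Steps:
q(f, b) = 2 + 5*f
U(y) = 2*y
(-335 + U(-27))*((-4*(-15))*q(-1/5 + 5/(-2 - 1*(-3)), 1)) = (-335 + 2*(-27))*((-4*(-15))*(2 + 5*(-1/5 + 5/(-2 - 1*(-3))))) = (-335 - 54)*(60*(2 + 5*(-1*⅕ + 5/(-2 + 3)))) = -23340*(2 + 5*(-⅕ + 5/1)) = -23340*(2 + 5*(-⅕ + 5*1)) = -23340*(2 + 5*(-⅕ + 5)) = -23340*(2 + 5*(24/5)) = -23340*(2 + 24) = -23340*26 = -389*1560 = -606840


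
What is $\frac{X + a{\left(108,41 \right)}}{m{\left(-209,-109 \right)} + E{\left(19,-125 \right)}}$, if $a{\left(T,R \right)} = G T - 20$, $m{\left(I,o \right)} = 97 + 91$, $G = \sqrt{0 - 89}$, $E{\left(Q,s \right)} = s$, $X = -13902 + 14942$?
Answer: $\frac{340}{21} + \frac{12 i \sqrt{89}}{7} \approx 16.19 + 16.173 i$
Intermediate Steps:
$X = 1040$
$G = i \sqrt{89}$ ($G = \sqrt{-89} = i \sqrt{89} \approx 9.434 i$)
$m{\left(I,o \right)} = 188$
$a{\left(T,R \right)} = -20 + i T \sqrt{89}$ ($a{\left(T,R \right)} = i \sqrt{89} T - 20 = i T \sqrt{89} - 20 = -20 + i T \sqrt{89}$)
$\frac{X + a{\left(108,41 \right)}}{m{\left(-209,-109 \right)} + E{\left(19,-125 \right)}} = \frac{1040 - \left(20 - i 108 \sqrt{89}\right)}{188 - 125} = \frac{1040 - \left(20 - 108 i \sqrt{89}\right)}{63} = \left(1020 + 108 i \sqrt{89}\right) \frac{1}{63} = \frac{340}{21} + \frac{12 i \sqrt{89}}{7}$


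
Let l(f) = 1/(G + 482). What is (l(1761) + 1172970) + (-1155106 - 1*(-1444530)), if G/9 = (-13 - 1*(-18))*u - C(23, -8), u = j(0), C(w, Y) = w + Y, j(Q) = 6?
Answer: 902297099/617 ≈ 1.4624e+6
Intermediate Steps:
C(w, Y) = Y + w
u = 6
G = 135 (G = 9*((-13 - 1*(-18))*6 - (-8 + 23)) = 9*((-13 + 18)*6 - 1*15) = 9*(5*6 - 15) = 9*(30 - 15) = 9*15 = 135)
l(f) = 1/617 (l(f) = 1/(135 + 482) = 1/617)
(l(1761) + 1172970) + (-1155106 - 1*(-1444530)) = (1/617 + 1172970) + (-1155106 - 1*(-1444530)) = 723722491/617 + (-1155106 + 1444530) = 723722491/617 + 289424 = 902297099/617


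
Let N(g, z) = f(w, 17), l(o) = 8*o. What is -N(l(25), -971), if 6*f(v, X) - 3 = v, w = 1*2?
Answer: -⅚ ≈ -0.83333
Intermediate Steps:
w = 2
f(v, X) = ½ + v/6
N(g, z) = ⅚ (N(g, z) = ½ + (⅙)*2 = ½ + ⅓ = ⅚)
-N(l(25), -971) = -1*⅚ = -⅚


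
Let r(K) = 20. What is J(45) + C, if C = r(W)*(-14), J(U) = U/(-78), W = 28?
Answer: -7295/26 ≈ -280.58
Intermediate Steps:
J(U) = -U/78 (J(U) = U*(-1/78) = -U/78)
C = -280 (C = 20*(-14) = -280)
J(45) + C = -1/78*45 - 280 = -15/26 - 280 = -7295/26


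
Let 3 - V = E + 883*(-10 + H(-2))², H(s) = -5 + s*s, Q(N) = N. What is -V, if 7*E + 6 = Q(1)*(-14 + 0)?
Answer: 747860/7 ≈ 1.0684e+5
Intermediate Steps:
H(s) = -5 + s²
E = -20/7 (E = -6/7 + (1*(-14 + 0))/7 = -6/7 + (1*(-14))/7 = -6/7 + (⅐)*(-14) = -6/7 - 2 = -20/7 ≈ -2.8571)
V = -747860/7 (V = 3 - (-20/7 + 883*(-10 + (-5 + (-2)²))²) = 3 - (-20/7 + 883*(-10 + (-5 + 4))²) = 3 - (-20/7 + 883*(-10 - 1)²) = 3 - (-20/7 + 883*(-11)²) = 3 - (-20/7 + 883*121) = 3 - (-20/7 + 106843) = 3 - 1*747881/7 = 3 - 747881/7 = -747860/7 ≈ -1.0684e+5)
-V = -1*(-747860/7) = 747860/7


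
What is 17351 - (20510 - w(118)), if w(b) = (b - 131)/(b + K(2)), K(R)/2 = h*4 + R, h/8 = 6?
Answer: -1598467/506 ≈ -3159.0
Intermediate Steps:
h = 48 (h = 8*6 = 48)
K(R) = 384 + 2*R (K(R) = 2*(48*4 + R) = 2*(192 + R) = 384 + 2*R)
w(b) = (-131 + b)/(388 + b) (w(b) = (b - 131)/(b + (384 + 2*2)) = (-131 + b)/(b + (384 + 4)) = (-131 + b)/(b + 388) = (-131 + b)/(388 + b))
17351 - (20510 - w(118)) = 17351 - (20510 - (-131 + 118)/(388 + 118)) = 17351 - (20510 - (-13)/506) = 17351 - (20510 - 1*(-13/506)) = 17351 - (20510 + 13/506) = 17351 - 1*10378073/506 = 17351 - 10378073/506 = -1598467/506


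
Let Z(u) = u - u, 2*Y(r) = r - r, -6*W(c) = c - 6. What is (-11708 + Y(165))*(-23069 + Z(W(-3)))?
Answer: 270091852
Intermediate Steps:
W(c) = 1 - c/6 (W(c) = -(c - 6)/6 = -(-6 + c)/6 = 1 - c/6)
Y(r) = 0 (Y(r) = (r - r)/2 = (½)*0 = 0)
Z(u) = 0
(-11708 + Y(165))*(-23069 + Z(W(-3))) = (-11708 + 0)*(-23069 + 0) = -11708*(-23069) = 270091852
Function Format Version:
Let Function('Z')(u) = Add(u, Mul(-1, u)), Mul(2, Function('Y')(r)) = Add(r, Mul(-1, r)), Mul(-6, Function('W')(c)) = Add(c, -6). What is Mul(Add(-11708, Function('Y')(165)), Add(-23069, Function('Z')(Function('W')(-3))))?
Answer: 270091852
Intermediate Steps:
Function('W')(c) = Add(1, Mul(Rational(-1, 6), c)) (Function('W')(c) = Mul(Rational(-1, 6), Add(c, -6)) = Mul(Rational(-1, 6), Add(-6, c)) = Add(1, Mul(Rational(-1, 6), c)))
Function('Y')(r) = 0 (Function('Y')(r) = Mul(Rational(1, 2), Add(r, Mul(-1, r))) = Mul(Rational(1, 2), 0) = 0)
Function('Z')(u) = 0
Mul(Add(-11708, Function('Y')(165)), Add(-23069, Function('Z')(Function('W')(-3)))) = Mul(Add(-11708, 0), Add(-23069, 0)) = Mul(-11708, -23069) = 270091852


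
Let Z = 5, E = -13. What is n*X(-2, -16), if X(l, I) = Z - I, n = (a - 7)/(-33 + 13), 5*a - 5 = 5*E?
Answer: 399/20 ≈ 19.950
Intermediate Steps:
a = -12 (a = 1 + (5*(-13))/5 = 1 + (⅕)*(-65) = 1 - 13 = -12)
n = 19/20 (n = (-12 - 7)/(-33 + 13) = -19/(-20) = -19*(-1/20) = 19/20 ≈ 0.95000)
X(l, I) = 5 - I
n*X(-2, -16) = 19*(5 - 1*(-16))/20 = 19*(5 + 16)/20 = (19/20)*21 = 399/20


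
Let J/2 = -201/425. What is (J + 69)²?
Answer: 836539929/180625 ≈ 4631.4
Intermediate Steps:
J = -402/425 (J = 2*(-201/425) = -402/425 ≈ -0.94588)
(J + 69)² = (-402/425 + 69)² = (28923/425)² = 836539929/180625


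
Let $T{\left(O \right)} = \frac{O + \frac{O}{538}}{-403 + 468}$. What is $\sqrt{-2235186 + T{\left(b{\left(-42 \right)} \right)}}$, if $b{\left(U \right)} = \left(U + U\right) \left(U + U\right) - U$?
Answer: $\frac{i \sqrt{4043309440935}}{1345} \approx 1495.0 i$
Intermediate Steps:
$b{\left(U \right)} = - U + 4 U^{2}$ ($b{\left(U \right)} = 2 U 2 U - U = 4 U^{2} - U = - U + 4 U^{2}$)
$T{\left(O \right)} = \frac{539 O}{34970}$ ($T{\left(O \right)} = \frac{O + O \frac{1}{538}}{65} = \left(O + \frac{O}{538}\right) \frac{1}{65} = \frac{539 O}{538} \cdot \frac{1}{65} = \frac{539 O}{34970}$)
$\sqrt{-2235186 + T{\left(b{\left(-42 \right)} \right)}} = \sqrt{-2235186 + \frac{539 \left(- 42 \left(-1 + 4 \left(-42\right)\right)\right)}{34970}} = \sqrt{-2235186 + \frac{539 \left(- 42 \left(-1 - 168\right)\right)}{34970}} = \sqrt{-2235186 + \frac{539 \left(\left(-42\right) \left(-169\right)\right)}{34970}} = \sqrt{-2235186 + \frac{539}{34970} \cdot 7098} = \sqrt{-2235186 + \frac{147147}{1345}} = \sqrt{- \frac{3006178023}{1345}} = \frac{i \sqrt{4043309440935}}{1345}$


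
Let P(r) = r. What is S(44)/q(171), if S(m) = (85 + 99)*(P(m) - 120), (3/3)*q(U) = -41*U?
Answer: 736/369 ≈ 1.9946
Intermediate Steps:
q(U) = -41*U
S(m) = -22080 + 184*m (S(m) = (85 + 99)*(m - 120) = 184*(-120 + m) = -22080 + 184*m)
S(44)/q(171) = (-22080 + 184*44)/((-41*171)) = (-22080 + 8096)/(-7011) = -13984*(-1/7011) = 736/369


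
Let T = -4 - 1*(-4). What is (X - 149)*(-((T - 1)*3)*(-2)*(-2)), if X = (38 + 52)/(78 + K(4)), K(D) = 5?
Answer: -147324/83 ≈ -1775.0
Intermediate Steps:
T = 0 (T = -4 + 4 = 0)
X = 90/83 (X = (38 + 52)/(78 + 5) = 90/83 ≈ 1.0843)
(X - 149)*(-((T - 1)*3)*(-2)*(-2)) = (90/83 - 149)*(-((0 - 1)*3)*(-2)*(-2)) = -(-12277)*(-1*3*(-2))*(-2)/83 = -(-12277)*-3*(-2)*(-2)/83 = -(-12277)*6*(-2)/83 = -(-12277)*(-12)/83 = -12277/83*12 = -147324/83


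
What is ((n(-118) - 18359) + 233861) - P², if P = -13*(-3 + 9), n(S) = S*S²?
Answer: -1433614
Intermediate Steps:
n(S) = S³
P = -78 (P = -13*6 = -78)
((n(-118) - 18359) + 233861) - P² = (((-118)³ - 18359) + 233861) - 1*(-78)² = ((-1643032 - 18359) + 233861) - 1*6084 = (-1661391 + 233861) - 6084 = -1427530 - 6084 = -1433614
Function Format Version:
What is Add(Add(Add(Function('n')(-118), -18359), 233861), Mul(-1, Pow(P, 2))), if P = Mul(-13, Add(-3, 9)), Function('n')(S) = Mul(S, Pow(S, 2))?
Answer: -1433614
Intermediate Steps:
Function('n')(S) = Pow(S, 3)
P = -78 (P = Mul(-13, 6) = -78)
Add(Add(Add(Function('n')(-118), -18359), 233861), Mul(-1, Pow(P, 2))) = Add(Add(Add(Pow(-118, 3), -18359), 233861), Mul(-1, Pow(-78, 2))) = Add(Add(Add(-1643032, -18359), 233861), Mul(-1, 6084)) = Add(Add(-1661391, 233861), -6084) = Add(-1427530, -6084) = -1433614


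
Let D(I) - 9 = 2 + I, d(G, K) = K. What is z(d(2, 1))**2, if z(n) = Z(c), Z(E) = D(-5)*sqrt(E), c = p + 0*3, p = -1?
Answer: -36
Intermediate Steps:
D(I) = 11 + I (D(I) = 9 + (2 + I) = 11 + I)
c = -1 (c = -1 + 0*3 = -1 + 0 = -1)
Z(E) = 6*sqrt(E) (Z(E) = (11 - 5)*sqrt(E) = 6*sqrt(E))
z(n) = 6*I (z(n) = 6*sqrt(-1) = 6*I)
z(d(2, 1))**2 = (6*I)**2 = -36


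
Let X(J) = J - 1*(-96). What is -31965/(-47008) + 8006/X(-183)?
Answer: -373565093/4089696 ≈ -91.343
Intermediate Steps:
X(J) = 96 + J (X(J) = J + 96 = 96 + J)
-31965/(-47008) + 8006/X(-183) = -31965/(-47008) + 8006/(96 - 183) = -31965*(-1/47008) + 8006/(-87) = 31965/47008 + 8006*(-1/87) = 31965/47008 - 8006/87 = -373565093/4089696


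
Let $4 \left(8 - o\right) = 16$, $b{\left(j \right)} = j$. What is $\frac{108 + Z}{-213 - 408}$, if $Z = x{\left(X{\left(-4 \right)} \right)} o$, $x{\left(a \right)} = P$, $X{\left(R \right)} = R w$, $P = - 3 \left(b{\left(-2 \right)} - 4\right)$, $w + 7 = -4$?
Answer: $- \frac{20}{69} \approx -0.28986$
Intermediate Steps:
$w = -11$ ($w = -7 - 4 = -11$)
$P = 18$ ($P = - 3 \left(-2 - 4\right) = \left(-3\right) \left(-6\right) = 18$)
$o = 4$ ($o = 8 - 4 = 4$)
$X{\left(R \right)} = - 11 R$ ($X{\left(R \right)} = R \left(-11\right) = - 11 R$)
$x{\left(a \right)} = 18$
$Z = 72$ ($Z = 18 \cdot 4 = 72$)
$\frac{108 + Z}{-213 - 408} = \frac{108 + 72}{-213 - 408} = \frac{180}{-621} = 180 \left(- \frac{1}{621}\right) = - \frac{20}{69}$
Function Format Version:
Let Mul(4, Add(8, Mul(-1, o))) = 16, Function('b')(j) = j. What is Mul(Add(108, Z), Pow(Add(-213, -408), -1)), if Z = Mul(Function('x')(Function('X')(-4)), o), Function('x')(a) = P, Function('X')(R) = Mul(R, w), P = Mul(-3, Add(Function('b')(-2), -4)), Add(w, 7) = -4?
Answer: Rational(-20, 69) ≈ -0.28986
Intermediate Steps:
w = -11 (w = Add(-7, -4) = -11)
P = 18 (P = Mul(-3, Add(-2, -4)) = Mul(-3, -6) = 18)
o = 4 (o = Add(8, Mul(Rational(-1, 4), 16)) = Add(8, -4) = 4)
Function('X')(R) = Mul(-11, R) (Function('X')(R) = Mul(R, -11) = Mul(-11, R))
Function('x')(a) = 18
Z = 72 (Z = Mul(18, 4) = 72)
Mul(Add(108, Z), Pow(Add(-213, -408), -1)) = Mul(Add(108, 72), Pow(Add(-213, -408), -1)) = Mul(180, Pow(-621, -1)) = Mul(180, Rational(-1, 621)) = Rational(-20, 69)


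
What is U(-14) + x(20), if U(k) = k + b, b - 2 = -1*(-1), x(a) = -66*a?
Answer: -1331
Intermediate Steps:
b = 3 (b = 2 - 1*(-1) = 2 + 1 = 3)
U(k) = 3 + k (U(k) = k + 3 = 3 + k)
U(-14) + x(20) = (3 - 14) - 66*20 = -11 - 1320 = -1331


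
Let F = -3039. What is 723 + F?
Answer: -2316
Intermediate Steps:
723 + F = 723 - 3039 = -2316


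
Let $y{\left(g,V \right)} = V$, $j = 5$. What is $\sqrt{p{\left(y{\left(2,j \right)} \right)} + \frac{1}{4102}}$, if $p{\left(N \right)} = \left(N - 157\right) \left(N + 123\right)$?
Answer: $\frac{i \sqrt{327374512122}}{4102} \approx 139.48 i$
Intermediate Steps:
$p{\left(N \right)} = \left(-157 + N\right) \left(123 + N\right)$
$\sqrt{p{\left(y{\left(2,j \right)} \right)} + \frac{1}{4102}} = \sqrt{\left(-19311 + 5^{2} - 170\right) + \frac{1}{4102}} = \sqrt{\left(-19311 + 25 - 170\right) + \frac{1}{4102}} = \sqrt{-19456 + \frac{1}{4102}} = \sqrt{- \frac{79808511}{4102}} = \frac{i \sqrt{327374512122}}{4102}$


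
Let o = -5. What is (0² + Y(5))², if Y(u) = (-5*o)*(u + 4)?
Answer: 50625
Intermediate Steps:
Y(u) = 100 + 25*u (Y(u) = (-5*(-5))*(u + 4) = 25*(4 + u) = 100 + 25*u)
(0² + Y(5))² = (0² + (100 + 25*5))² = (0 + (100 + 125))² = (0 + 225)² = 225² = 50625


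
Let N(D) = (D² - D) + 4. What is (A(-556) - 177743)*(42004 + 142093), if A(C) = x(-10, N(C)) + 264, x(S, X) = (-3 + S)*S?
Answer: -32649418853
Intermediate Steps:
N(D) = 4 + D² - D
x(S, X) = S*(-3 + S)
A(C) = 394 (A(C) = -10*(-3 - 10) + 264 = -10*(-13) + 264 = 130 + 264 = 394)
(A(-556) - 177743)*(42004 + 142093) = (394 - 177743)*(42004 + 142093) = -177349*184097 = -32649418853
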